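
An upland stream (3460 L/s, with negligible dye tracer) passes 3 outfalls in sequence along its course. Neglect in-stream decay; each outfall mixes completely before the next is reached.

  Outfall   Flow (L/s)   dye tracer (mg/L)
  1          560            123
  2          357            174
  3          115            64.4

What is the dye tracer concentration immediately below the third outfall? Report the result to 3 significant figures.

30.8 mg/L

Outfall 1: combined Q = 4020 L/s; C = (3460·0 + 560.0·123.0)/4020 = 17.13 mg/L.
Outfall 2: combined Q = 4377 L/s; C = (4020·17.13 + 357.0·174.0)/4377 = 29.93 mg/L.
Outfall 3: combined Q = 4492 L/s; C = (4377·29.93 + 115.0·64.40)/4492 = 30.81 mg/L.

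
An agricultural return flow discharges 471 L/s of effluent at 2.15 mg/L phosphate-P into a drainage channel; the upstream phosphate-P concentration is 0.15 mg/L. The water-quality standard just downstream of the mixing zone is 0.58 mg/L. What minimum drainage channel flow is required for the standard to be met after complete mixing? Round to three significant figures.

Set C_mix = 0.58: (Q·0.1500 + 471.0·2.150) / (Q + 471.0) = 0.58
→ Q = 471.0·(2.150 − 0.58)/(0.58 − 0.1500) = 1720 L/s.

1720 L/s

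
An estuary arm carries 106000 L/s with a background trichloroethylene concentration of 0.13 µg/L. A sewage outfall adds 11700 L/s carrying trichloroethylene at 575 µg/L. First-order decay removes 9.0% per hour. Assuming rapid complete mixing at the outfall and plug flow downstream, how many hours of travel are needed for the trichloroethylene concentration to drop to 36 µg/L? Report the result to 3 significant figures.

Flow-weighted average: C = (106000·0.1300 + 11700·575.0) / 117700 = 6741000/117700 = 57.28 µg/L.
9.0%/h lost → k = −ln(1 − 0.09) = 0.09431 h⁻¹.
57.28·exp(−k·t) = 36 → t = ln(57.28/36)/k = 17720 s = 4.924 h.

4.92 h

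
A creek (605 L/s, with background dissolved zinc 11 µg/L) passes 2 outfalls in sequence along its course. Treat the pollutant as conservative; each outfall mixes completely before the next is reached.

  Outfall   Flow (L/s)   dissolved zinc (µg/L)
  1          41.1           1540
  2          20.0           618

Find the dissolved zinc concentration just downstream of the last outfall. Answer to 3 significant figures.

124 µg/L

After outfall 1: Q = 605.0 + 41.10 = 646.1 L/s; C = (605.0·11.00 + 41.10·1540)/646.1 = 108.3 µg/L.
After outfall 2: Q = 646.1 + 20.00 = 666.1 L/s; C = (646.1·108.3 + 20.00·618.0)/666.1 = 123.6 µg/L.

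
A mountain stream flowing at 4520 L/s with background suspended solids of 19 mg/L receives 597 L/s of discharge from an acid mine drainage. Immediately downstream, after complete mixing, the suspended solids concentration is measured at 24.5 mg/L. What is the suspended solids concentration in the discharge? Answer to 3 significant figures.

66.1 mg/L

Mass balance: 4520·19.00 + 597.0·Cₑ = 5117·24.50
→ Cₑ = (5117·24.50 − 4520·19.00) / 597.0 = 66.14 mg/L.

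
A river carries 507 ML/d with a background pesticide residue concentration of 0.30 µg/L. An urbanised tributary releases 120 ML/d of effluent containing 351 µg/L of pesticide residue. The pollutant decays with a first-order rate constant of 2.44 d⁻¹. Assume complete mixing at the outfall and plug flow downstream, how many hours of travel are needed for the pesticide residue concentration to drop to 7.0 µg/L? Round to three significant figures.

22.3 h

Mixed concentration C = ΣQC/ΣQ = (507.0·0.3000 + 120.0·351.0) / 627.0 = 42270/627.0 = 67.42 µg/L.
67.42·exp(−k·t) = 7.0 → t = ln(67.42/7.0)/k = 80200 s = 22.28 h.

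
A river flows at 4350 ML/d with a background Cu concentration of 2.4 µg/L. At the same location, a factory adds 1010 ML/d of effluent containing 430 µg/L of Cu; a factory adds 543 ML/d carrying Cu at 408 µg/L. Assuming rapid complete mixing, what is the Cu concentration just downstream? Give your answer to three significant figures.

Mass balance: C = (4350·2.400 + 1010·430.0 + 543.0·408.0) / 5903 = 666300/5903 = 112.9 µg/L.

113 µg/L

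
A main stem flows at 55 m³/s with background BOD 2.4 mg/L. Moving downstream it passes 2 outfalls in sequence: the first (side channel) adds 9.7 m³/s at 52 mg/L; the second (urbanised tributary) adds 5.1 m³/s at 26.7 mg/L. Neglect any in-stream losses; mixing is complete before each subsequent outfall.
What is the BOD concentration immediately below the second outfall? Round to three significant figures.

11.1 mg/L

Below outfall 1: Q → 64.70 m³/s, C = (55.00·2.400 + 9.700·52.00)/64.70 = 9.836 mg/L.
Below outfall 2: Q → 69.80 m³/s, C = (64.70·9.836 + 5.100·26.70)/69.80 = 11.07 mg/L.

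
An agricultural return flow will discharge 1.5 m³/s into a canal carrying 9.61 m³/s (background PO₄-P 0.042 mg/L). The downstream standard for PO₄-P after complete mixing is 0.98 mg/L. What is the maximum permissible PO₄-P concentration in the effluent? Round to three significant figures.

6.99 mg/L

At the limit, (Qr·Cr + Qe·Cₑ)/(Qr + Qe) = 0.98:
Cₑ = (11.11·0.98 − 9.610·0.04200) / 1.500 = 6.989 mg/L.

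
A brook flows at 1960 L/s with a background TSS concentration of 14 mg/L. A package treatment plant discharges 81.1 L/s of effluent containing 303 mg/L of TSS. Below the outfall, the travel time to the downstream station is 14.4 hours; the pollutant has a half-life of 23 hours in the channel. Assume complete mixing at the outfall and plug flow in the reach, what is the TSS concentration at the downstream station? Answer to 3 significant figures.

Mass balance: C = (1960·14.00 + 81.10·303.0) / 2041 = 52010/2041 = 25.48 mg/L.
Half-life 23 h → k = ln 2 / 23 = 0.03014 h⁻¹ = 0.7233 d⁻¹.
First-order decay: C = 25.48·exp(−k·t) = 25.48·0.6479 = 16.51 mg/L.

16.5 mg/L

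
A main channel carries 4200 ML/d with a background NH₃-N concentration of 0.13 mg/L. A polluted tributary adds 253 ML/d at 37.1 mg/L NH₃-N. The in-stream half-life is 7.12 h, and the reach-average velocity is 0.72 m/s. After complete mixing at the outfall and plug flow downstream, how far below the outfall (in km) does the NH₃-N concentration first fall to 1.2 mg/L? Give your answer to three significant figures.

16.5 km

Mixed concentration C = ΣQC/ΣQ = (4200·0.1300 + 253.0·37.10) / 4453 = 9932/4453 = 2.230 mg/L.
Half-life 7.12 h → k = ln 2 / 7.12 = 0.09735 h⁻¹ = 2.336 d⁻¹.
Set 2.230·exp(−k·t) = 1.2 → t = ln(2.230/1.2)/k = 22920 s = 6.368 h.
Distance = v·t = 0.72·22920 = 16500 m = 16.50 km.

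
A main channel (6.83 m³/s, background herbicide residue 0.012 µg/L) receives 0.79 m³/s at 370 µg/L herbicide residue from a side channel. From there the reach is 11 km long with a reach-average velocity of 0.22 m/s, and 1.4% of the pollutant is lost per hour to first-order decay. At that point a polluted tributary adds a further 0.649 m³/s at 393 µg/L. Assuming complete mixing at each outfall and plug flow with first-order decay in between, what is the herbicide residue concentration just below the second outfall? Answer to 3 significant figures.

59.9 µg/L

After mixing, C = (6.830·0.01200 + 0.7900·370.0) / 7.620 = 292.4/7.620 = 38.37 µg/L; combined flow 7.620 m³/s.
Travel time t = 11·1000 / 0.22 = 50000 s = 13.89 h.
1.4%/h lost → k = −ln(1 − 0.014) = 0.01410 h⁻¹.
Applying C = C₀e^(−kt): 38.37 × 0.8222 = 31.55 µg/L.
Second outfall: C = (7.620·31.55 + 0.6490·393.0)/8.269 = 59.92 µg/L.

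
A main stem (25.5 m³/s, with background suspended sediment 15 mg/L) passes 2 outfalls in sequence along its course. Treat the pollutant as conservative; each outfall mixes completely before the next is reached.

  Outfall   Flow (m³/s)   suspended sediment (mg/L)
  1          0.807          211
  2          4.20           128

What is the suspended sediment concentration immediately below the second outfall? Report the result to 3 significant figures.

Below outfall 1: Q → 26.31 m³/s, C = (25.50·15.00 + 0.8070·211.0)/26.31 = 21.01 mg/L.
Below outfall 2: Q → 30.51 m³/s, C = (26.31·21.01 + 4.200·128.0)/30.51 = 35.74 mg/L.

35.7 mg/L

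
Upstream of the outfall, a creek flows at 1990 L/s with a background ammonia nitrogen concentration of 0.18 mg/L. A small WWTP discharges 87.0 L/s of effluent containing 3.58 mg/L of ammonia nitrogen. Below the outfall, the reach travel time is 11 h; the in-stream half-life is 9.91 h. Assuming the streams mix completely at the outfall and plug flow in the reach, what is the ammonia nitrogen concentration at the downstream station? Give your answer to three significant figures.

0.149 mg/L

After mixing, C = (1990·0.1800 + 87.00·3.580) / 2077 = 669.7/2077 = 0.3224 mg/L.
Half-life 9.91 h → k = ln 2 / 9.91 = 0.06994 h⁻¹ = 1.679 d⁻¹.
Applying C = C₀e^(−kt): 0.3224 × 0.4633 = 0.1494 mg/L.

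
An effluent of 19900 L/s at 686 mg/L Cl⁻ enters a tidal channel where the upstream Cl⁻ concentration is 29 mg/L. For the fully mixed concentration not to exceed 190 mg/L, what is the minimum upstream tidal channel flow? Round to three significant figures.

Set C_mix = 190: (Q·29.00 + 19900·686.0) / (Q + 19900) = 190
→ Q = 19900·(686.0 − 190)/(190 − 29.00) = 61310 L/s.

61300 L/s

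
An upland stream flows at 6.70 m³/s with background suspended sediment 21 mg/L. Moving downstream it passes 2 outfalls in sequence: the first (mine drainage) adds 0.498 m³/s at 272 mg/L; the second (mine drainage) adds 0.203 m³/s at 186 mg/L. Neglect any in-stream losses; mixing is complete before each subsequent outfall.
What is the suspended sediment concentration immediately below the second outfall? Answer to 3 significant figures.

42.4 mg/L

Outfall 1: combined Q = 7.198 m³/s; C = (6.700·21.00 + 0.4980·272.0)/7.198 = 38.37 mg/L.
Outfall 2: combined Q = 7.401 m³/s; C = (7.198·38.37 + 0.2030·186.0)/7.401 = 42.42 mg/L.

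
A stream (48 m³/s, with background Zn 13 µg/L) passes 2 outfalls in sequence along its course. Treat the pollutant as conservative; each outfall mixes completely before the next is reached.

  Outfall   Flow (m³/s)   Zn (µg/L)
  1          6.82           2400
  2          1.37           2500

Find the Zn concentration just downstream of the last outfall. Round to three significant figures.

Outfall 1: combined Q = 54.82 m³/s; C = (48.00·13.00 + 6.820·2400)/54.82 = 310.0 µg/L.
Outfall 2: combined Q = 56.19 m³/s; C = (54.82·310.0 + 1.370·2500)/56.19 = 363.4 µg/L.

363 µg/L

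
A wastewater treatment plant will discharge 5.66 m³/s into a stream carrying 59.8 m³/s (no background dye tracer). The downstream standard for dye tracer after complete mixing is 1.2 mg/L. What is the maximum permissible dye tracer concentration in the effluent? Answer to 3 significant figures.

13.9 mg/L

At the limit, (Qr·Cr + Qe·Cₑ)/(Qr + Qe) = 1.2:
Cₑ = (65.46·1.2 − 59.80·0) / 5.660 = 13.88 mg/L.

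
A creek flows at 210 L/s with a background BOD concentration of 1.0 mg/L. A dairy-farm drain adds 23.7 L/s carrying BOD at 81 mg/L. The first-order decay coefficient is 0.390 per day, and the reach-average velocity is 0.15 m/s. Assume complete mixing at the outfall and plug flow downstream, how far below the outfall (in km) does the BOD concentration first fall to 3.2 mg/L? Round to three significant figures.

34.8 km

Mass balance: C = (210.0·1.000 + 23.70·81.00) / 233.7 = 2130/233.7 = 9.113 mg/L.
Set 9.113·exp(−k·t) = 3.2 → t = ln(9.113/3.2)/k = 231900 s = 64.40 h.
Distance = v·t = 0.15·231900 = 34780 m = 34.78 km.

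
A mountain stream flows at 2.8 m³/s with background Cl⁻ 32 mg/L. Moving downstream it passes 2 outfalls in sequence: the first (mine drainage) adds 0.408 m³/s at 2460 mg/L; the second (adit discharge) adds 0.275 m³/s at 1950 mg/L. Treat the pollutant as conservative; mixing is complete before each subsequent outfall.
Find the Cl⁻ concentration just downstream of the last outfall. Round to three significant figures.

468 mg/L

Outfall 1: combined Q = 3.208 m³/s; C = (2.800·32.00 + 0.4080·2460)/3.208 = 340.8 mg/L.
Outfall 2: combined Q = 3.483 m³/s; C = (3.208·340.8 + 0.2750·1950)/3.483 = 467.9 mg/L.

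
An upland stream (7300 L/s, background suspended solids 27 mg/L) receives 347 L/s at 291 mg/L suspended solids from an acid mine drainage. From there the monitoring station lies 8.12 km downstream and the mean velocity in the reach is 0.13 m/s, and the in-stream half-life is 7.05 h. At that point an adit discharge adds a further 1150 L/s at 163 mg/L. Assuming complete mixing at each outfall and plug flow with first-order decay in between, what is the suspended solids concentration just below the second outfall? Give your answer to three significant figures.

Flow-weighted average: C = (7300·27.00 + 347.0·291.0) / 7647 = 298100/7647 = 38.98 mg/L; combined flow 7647 L/s.
Travel time t = 8.12·1000 / 0.13 = 62460 s = 17.35 h.
Half-life 7.05 h → k = ln 2 / 7.05 = 0.09832 h⁻¹ = 2.360 d⁻¹.
Applying C = C₀e^(−kt): 38.98 × 0.1816 = 7.079 mg/L.
At the second outfall, C = (7647·7.079 + 1150·163.0) / (7647 + 1150) = 27.46 mg/L.

27.5 mg/L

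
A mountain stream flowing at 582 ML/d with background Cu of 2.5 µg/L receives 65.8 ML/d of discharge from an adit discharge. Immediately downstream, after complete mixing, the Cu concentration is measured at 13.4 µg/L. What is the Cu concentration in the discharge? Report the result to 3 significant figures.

110 µg/L

Mass balance: 582.0·2.500 + 65.80·Cₑ = 647.8·13.40
→ Cₑ = (647.8·13.40 − 582.0·2.500) / 65.80 = 109.8 µg/L.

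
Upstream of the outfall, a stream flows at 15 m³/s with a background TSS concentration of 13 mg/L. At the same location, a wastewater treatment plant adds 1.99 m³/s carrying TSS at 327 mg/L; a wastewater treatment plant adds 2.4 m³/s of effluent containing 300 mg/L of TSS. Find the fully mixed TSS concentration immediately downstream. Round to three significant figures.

80.7 mg/L

After mixing, C = (15.00·13.00 + 1.990·327.0 + 2.400·300.0) / 19.39 = 1566/19.39 = 80.75 mg/L.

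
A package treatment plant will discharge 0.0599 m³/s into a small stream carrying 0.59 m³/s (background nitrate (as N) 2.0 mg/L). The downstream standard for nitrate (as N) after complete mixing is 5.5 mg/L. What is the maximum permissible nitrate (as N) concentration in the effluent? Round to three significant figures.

At the limit, (Qr·Cr + Qe·Cₑ)/(Qr + Qe) = 5.5:
Cₑ = (0.6499·5.5 − 0.5900·2.000) / 0.05990 = 39.97 mg/L.

40.0 mg/L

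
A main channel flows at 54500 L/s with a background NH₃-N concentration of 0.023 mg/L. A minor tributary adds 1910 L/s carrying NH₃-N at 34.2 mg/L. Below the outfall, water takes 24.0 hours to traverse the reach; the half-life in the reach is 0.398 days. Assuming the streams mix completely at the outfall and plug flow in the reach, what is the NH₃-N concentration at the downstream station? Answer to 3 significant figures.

0.207 mg/L

Mass balance: C = (54500·0.02300 + 1910·34.20) / 56410 = 66580/56410 = 1.180 mg/L.
Half-life 0.398 d → k = ln 2 / 0.398 = 1.742 d⁻¹.
First-order decay: C = 1.180·exp(−k·t) = 1.180·0.1752 = 0.2068 mg/L.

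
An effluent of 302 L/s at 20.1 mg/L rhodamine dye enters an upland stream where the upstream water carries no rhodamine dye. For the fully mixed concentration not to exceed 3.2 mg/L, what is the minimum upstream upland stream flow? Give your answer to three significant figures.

1590 L/s

Set C_mix = 3.2: (Q·0 + 302.0·20.10) / (Q + 302.0) = 3.2
→ Q = 302.0·(20.10 − 3.2)/(3.2 − 0) = 1595 L/s.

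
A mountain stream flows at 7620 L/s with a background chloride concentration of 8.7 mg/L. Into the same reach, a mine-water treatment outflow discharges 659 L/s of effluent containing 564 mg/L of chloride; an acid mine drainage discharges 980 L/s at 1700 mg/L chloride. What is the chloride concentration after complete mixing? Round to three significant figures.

Conservation of mass: C = (7620·8.700 + 659.0·564.0 + 980.0·1700) / 9259 = 2104000/9259 = 227.2 mg/L.

227 mg/L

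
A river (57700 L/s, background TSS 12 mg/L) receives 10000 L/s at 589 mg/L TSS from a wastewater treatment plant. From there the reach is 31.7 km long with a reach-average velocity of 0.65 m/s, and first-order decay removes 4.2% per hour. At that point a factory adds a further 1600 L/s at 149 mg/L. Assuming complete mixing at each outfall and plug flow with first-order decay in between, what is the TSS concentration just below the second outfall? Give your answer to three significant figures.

56.6 mg/L

Flow-weighted average: C = (57700·12.00 + 10000·589.0) / 67700 = 6582000/67700 = 97.23 mg/L; combined flow 67700 L/s.
Travel time t = 31.7·1000 / 0.65 = 48770 s = 13.55 h.
4.2%/h lost → k = −ln(1 − 0.042) = 0.04291 h⁻¹.
After decay, C = 97.23 × e^(−kt) = 97.23 × 0.5592 = 54.37 mg/L.
Second outfall: C = (67700·54.37 + 1600·149.0)/69300 = 56.55 mg/L.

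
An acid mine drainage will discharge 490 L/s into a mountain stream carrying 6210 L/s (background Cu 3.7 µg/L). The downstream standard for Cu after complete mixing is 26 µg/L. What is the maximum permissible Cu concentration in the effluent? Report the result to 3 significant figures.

At the limit, (Qr·Cr + Qe·Cₑ)/(Qr + Qe) = 26:
Cₑ = (6700·26 − 6210·3.700) / 490.0 = 308.6 µg/L.

309 µg/L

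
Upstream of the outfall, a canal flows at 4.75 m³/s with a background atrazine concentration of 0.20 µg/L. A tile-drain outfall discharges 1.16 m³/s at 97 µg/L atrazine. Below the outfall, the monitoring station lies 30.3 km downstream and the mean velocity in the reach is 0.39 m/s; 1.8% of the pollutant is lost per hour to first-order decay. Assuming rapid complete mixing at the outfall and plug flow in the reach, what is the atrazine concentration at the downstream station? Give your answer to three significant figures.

13.0 µg/L

Mixed concentration C = ΣQC/ΣQ = (4.750·0.2000 + 1.160·97.00) / 5.910 = 113.5/5.910 = 19.20 µg/L.
Travel time t = 30.3·1000 / 0.39 = 77690 s = 21.58 h.
1.8%/h lost → k = −ln(1 − 0.018) = 0.01816 h⁻¹.
Decay over the reach: 19.20·exp(−kt) = 19.20·0.6757 = 12.97 µg/L.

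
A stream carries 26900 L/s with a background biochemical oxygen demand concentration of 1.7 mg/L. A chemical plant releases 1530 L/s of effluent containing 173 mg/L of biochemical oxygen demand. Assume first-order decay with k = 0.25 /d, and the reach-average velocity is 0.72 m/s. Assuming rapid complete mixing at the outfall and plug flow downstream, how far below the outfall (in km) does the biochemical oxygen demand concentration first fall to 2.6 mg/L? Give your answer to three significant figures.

Mass balance: C = (26900·1.700 + 1530·173.0) / 28430 = 310400/28430 = 10.92 mg/L.
Set 10.92·exp(−k·t) = 2.6 → t = ln(10.92/2.6)/k = 495900 s = 137.8 h.
Distance = v·t = 0.72·495900 = 357100 m = 357.1 km.

357 km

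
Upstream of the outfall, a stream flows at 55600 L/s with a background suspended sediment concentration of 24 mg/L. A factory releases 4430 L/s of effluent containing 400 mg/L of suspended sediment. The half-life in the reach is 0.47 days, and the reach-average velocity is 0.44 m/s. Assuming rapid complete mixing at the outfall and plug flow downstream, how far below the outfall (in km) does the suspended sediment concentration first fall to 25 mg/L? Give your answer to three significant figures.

18.8 km

Mixed concentration C = ΣQC/ΣQ = (55600·24.00 + 4430·400.0) / 60030 = 3106000/60030 = 51.75 mg/L.
Half-life 0.47 d → k = ln 2 / 0.47 = 1.475 d⁻¹.
Set 51.75·exp(−k·t) = 25 → t = ln(51.75/25)/k = 42620 s = 11.84 h.
Distance = v·t = 0.44·42620 = 18750 m = 18.75 km.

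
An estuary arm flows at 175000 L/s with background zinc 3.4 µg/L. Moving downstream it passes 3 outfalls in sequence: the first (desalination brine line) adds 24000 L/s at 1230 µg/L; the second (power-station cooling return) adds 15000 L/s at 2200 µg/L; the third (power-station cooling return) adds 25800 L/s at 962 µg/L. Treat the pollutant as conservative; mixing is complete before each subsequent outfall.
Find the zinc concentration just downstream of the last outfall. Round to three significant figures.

After outfall 1: Q = 175000 + 24000 = 199000 L/s; C = (175000·3.400 + 24000·1230)/199000 = 151.3 µg/L.
After outfall 2: Q = 199000 + 15000 = 214000 L/s; C = (199000·151.3 + 15000·2200)/214000 = 294.9 µg/L.
After outfall 3: Q = 214000 + 25800 = 239800 L/s; C = (214000·294.9 + 25800·962.0)/239800 = 366.7 µg/L.

367 µg/L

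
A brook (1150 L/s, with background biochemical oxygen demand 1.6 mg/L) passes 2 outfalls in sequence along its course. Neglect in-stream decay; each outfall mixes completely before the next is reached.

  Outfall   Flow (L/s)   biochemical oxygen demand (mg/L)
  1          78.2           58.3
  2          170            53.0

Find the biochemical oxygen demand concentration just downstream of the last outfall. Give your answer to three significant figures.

11.0 mg/L

After outfall 1: Q = 1150 + 78.20 = 1228 L/s; C = (1150·1.600 + 78.20·58.30)/1228 = 5.210 mg/L.
After outfall 2: Q = 1228 + 170.0 = 1398 L/s; C = (1228·5.210 + 170.0·53.00)/1398 = 11.02 mg/L.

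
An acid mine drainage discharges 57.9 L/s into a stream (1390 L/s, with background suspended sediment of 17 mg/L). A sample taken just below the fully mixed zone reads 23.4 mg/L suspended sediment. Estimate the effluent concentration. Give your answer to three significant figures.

177 mg/L

Mass balance: 1390·17.00 + 57.90·Cₑ = 1448·23.40
→ Cₑ = (1448·23.40 − 1390·17.00) / 57.90 = 177.0 mg/L.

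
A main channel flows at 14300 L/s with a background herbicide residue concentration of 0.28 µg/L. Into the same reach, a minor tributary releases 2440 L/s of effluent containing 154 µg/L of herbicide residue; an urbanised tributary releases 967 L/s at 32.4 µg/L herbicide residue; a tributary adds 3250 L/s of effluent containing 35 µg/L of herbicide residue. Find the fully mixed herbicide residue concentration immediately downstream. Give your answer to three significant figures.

25.0 µg/L

After mixing, C = (14300·0.2800 + 2440·154.0 + 967.0·32.40 + 3250·35.00) / 20960 = 524800/20960 = 25.04 µg/L.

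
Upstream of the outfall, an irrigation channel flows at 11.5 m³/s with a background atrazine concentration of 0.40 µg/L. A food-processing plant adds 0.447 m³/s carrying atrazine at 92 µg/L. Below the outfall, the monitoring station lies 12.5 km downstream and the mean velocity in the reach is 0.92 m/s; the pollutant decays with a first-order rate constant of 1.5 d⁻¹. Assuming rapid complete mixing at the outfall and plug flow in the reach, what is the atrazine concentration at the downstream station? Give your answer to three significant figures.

3.02 µg/L

After mixing, C = (11.50·0.4000 + 0.4470·92.00) / 11.95 = 45.72/11.95 = 3.827 µg/L.
Travel time t = 12.5·1000 / 0.92 = 13590 s = 3.774 h.
Decay over the reach: 3.827·exp(−kt) = 3.827·0.7899 = 3.023 µg/L.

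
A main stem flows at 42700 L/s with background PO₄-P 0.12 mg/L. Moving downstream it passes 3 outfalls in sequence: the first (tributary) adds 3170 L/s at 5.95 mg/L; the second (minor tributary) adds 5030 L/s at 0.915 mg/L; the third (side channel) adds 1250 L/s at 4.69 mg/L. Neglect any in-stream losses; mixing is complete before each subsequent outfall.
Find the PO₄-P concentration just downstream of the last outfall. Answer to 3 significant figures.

0.661 mg/L

After outfall 1: Q = 42700 + 3170 = 45870 L/s; C = (42700·0.1200 + 3170·5.950)/45870 = 0.5229 mg/L.
After outfall 2: Q = 45870 + 5030 = 50900 L/s; C = (45870·0.5229 + 5030·0.9150)/50900 = 0.5616 mg/L.
After outfall 3: Q = 50900 + 1250 = 52150 L/s; C = (50900·0.5616 + 1250·4.690)/52150 = 0.6606 mg/L.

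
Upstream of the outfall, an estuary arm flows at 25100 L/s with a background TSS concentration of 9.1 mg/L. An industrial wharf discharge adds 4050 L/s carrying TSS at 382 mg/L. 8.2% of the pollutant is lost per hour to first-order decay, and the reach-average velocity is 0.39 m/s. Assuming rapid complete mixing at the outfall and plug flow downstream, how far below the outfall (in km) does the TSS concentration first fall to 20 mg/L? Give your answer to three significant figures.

After mixing, C = (25100·9.100 + 4050·382.0) / 29150 = 1776000/29150 = 60.91 mg/L.
8.2%/h lost → k = −ln(1 − 0.082) = 0.08556 h⁻¹.
Set 60.91·exp(−k·t) = 20 → t = ln(60.91/20)/k = 46860 s = 13.02 h.
Distance = v·t = 0.39·46860 = 18280 m = 18.28 km.

18.3 km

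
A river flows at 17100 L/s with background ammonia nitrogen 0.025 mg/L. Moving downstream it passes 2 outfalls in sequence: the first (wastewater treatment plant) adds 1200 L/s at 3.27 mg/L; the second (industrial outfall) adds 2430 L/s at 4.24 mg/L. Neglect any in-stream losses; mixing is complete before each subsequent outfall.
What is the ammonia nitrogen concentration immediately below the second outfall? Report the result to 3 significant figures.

0.707 mg/L

Below outfall 1: Q → 18300 L/s, C = (17100·0.02500 + 1200·3.270)/18300 = 0.2378 mg/L.
Below outfall 2: Q → 20730 L/s, C = (18300·0.2378 + 2430·4.240)/20730 = 0.7069 mg/L.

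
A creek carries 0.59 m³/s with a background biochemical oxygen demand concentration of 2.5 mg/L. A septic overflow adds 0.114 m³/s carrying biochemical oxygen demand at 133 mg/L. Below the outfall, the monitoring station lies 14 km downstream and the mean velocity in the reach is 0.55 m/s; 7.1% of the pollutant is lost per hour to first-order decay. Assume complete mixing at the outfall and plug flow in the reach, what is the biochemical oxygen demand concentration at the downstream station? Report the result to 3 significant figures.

14.0 mg/L

Mixed concentration C = ΣQC/ΣQ = (0.5900·2.500 + 0.1140·133.0) / 0.7040 = 16.64/0.7040 = 23.63 mg/L.
Travel time t = 14·1000 / 0.55 = 25450 s = 7.071 h.
7.1%/h lost → k = −ln(1 − 0.071) = 0.07365 h⁻¹.
Decay over the reach: 23.63·exp(−kt) = 23.63·0.5941 = 14.04 mg/L.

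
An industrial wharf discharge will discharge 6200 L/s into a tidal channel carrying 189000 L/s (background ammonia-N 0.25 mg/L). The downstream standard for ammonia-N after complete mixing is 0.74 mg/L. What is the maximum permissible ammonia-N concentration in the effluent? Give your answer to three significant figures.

15.7 mg/L

At the limit, (Qr·Cr + Qe·Cₑ)/(Qr + Qe) = 0.74:
Cₑ = (195200·0.74 − 189000·0.2500) / 6200 = 15.68 mg/L.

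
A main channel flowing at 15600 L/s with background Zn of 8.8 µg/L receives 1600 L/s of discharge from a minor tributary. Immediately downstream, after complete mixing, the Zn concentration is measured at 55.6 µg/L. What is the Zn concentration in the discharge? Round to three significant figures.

Mass balance: 15600·8.800 + 1600·Cₑ = 17200·55.60
→ Cₑ = (17200·55.60 − 15600·8.800) / 1600 = 511.9 µg/L.

512 µg/L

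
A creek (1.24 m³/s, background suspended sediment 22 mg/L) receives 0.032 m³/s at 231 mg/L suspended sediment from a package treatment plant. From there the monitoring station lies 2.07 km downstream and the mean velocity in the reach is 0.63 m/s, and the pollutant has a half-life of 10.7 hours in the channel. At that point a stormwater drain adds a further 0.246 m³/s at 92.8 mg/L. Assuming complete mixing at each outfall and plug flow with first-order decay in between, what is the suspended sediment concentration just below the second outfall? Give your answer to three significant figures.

Mass balance: C = (1.240·22.00 + 0.03200·231.0) / 1.272 = 34.67/1.272 = 27.26 mg/L; combined flow 1.272 m³/s.
Travel time t = 2.07·1000 / 0.63 = 3286 s = 0.9127 h.
Half-life 10.7 h → k = ln 2 / 10.7 = 0.06478 h⁻¹ = 1.555 d⁻¹.
After decay, C = 27.26 × e^(−kt) = 27.26 × 0.9426 = 25.69 mg/L.
Second outfall: C = (1.272·25.69 + 0.2460·92.80)/1.518 = 36.57 mg/L.

36.6 mg/L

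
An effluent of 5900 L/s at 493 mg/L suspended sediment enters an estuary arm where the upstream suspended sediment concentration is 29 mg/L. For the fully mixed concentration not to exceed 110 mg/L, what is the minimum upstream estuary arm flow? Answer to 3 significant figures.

Set C_mix = 110: (Q·29.00 + 5900·493.0) / (Q + 5900) = 110
→ Q = 5900·(493.0 − 110)/(110 − 29.00) = 27900 L/s.

27900 L/s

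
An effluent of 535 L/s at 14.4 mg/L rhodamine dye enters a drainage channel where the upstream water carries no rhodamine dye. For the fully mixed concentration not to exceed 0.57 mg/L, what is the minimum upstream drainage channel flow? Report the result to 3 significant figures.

13000 L/s

Set C_mix = 0.57: (Q·0 + 535.0·14.40) / (Q + 535.0) = 0.57
→ Q = 535.0·(14.40 − 0.57)/(0.57 − 0) = 12980 L/s.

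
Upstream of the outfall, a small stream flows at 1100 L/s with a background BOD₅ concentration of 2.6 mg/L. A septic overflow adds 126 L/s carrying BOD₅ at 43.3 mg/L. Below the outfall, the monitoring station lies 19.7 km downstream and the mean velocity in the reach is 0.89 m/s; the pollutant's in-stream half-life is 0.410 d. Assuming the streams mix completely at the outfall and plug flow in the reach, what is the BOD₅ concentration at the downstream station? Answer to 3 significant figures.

Flow-weighted average: C = (1100·2.600 + 126.0·43.30) / 1226 = 8316/1226 = 6.783 mg/L.
Travel time t = 19.7·1000 / 0.89 = 22130 s = 6.149 h.
Half-life 0.410 d → k = ln 2 / 0.410 = 1.691 d⁻¹.
Applying C = C₀e^(−kt): 6.783 × 0.6485 = 4.399 mg/L.

4.40 mg/L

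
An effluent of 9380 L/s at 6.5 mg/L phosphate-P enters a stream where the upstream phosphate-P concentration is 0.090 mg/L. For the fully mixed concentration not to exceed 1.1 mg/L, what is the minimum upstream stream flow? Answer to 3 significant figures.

50200 L/s

Set C_mix = 1.1: (Q·0.09000 + 9380·6.500) / (Q + 9380) = 1.1
→ Q = 9380·(6.500 − 1.1)/(1.1 − 0.09000) = 50150 L/s.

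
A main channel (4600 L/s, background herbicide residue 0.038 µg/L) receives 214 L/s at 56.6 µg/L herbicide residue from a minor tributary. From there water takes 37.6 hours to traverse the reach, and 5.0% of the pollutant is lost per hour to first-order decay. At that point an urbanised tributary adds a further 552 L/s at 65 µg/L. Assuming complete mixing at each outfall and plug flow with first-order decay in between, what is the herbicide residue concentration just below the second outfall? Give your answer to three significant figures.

After mixing, C = (4600·0.03800 + 214.0·56.60) / 4814 = 12290/4814 = 2.552 µg/L; combined flow 4814 L/s.
5.0%/h lost → k = −ln(1 − 0.05) = 0.05129 h⁻¹.
First-order decay: C = 2.552·exp(−k·t) = 2.552·0.1453 = 0.3710 µg/L.
Second outfall: C = (4814·0.3710 + 552.0·65.00)/5366 = 7.019 µg/L.

7.02 µg/L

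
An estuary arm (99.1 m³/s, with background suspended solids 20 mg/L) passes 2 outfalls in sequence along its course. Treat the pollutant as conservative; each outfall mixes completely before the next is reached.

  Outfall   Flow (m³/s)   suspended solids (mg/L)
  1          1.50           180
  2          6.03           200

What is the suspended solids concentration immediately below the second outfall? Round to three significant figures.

Below outfall 1: Q → 100.6 m³/s, C = (99.10·20.00 + 1.500·180.0)/100.6 = 22.39 mg/L.
Below outfall 2: Q → 106.6 m³/s, C = (100.6·22.39 + 6.030·200.0)/106.6 = 32.43 mg/L.

32.4 mg/L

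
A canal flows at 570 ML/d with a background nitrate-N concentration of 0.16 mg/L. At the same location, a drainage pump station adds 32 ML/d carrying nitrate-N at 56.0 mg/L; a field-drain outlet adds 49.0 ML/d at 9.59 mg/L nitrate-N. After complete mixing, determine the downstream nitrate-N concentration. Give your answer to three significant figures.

Mass balance: C = (570.0·0.1600 + 32.00·56.00 + 49.00·9.590) / 651.0 = 2353/651.0 = 3.615 mg/L.

3.61 mg/L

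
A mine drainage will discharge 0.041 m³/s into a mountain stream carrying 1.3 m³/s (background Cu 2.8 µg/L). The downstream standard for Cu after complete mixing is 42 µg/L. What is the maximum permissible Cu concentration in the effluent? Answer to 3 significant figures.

At the limit, (Qr·Cr + Qe·Cₑ)/(Qr + Qe) = 42:
Cₑ = (1.341·42 − 1.300·2.800) / 0.04100 = 1285 µg/L.

1280 µg/L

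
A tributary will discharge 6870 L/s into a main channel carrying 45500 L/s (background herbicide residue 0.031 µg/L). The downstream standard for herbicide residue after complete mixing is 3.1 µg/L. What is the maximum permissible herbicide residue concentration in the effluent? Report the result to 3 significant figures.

23.4 µg/L

At the limit, (Qr·Cr + Qe·Cₑ)/(Qr + Qe) = 3.1:
Cₑ = (52370·3.1 − 45500·0.03100) / 6870 = 23.43 µg/L.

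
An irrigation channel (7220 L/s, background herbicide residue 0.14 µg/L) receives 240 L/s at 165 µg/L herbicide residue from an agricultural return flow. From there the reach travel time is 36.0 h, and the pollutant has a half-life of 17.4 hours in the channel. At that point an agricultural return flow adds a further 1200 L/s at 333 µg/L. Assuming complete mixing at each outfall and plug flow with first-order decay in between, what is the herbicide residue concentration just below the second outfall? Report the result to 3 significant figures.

47.3 µg/L

Mixed concentration C = ΣQC/ΣQ = (7220·0.1400 + 240.0·165.0) / 7460 = 40610/7460 = 5.444 µg/L; combined flow 7460 L/s.
Half-life 17.4 h → k = ln 2 / 17.4 = 0.03984 h⁻¹ = 0.9561 d⁻¹.
After decay, C = 5.444 × e^(−kt) = 5.444 × 0.2383 = 1.297 µg/L.
Second outfall: C = (7460·1.297 + 1200·333.0)/8660 = 47.26 µg/L.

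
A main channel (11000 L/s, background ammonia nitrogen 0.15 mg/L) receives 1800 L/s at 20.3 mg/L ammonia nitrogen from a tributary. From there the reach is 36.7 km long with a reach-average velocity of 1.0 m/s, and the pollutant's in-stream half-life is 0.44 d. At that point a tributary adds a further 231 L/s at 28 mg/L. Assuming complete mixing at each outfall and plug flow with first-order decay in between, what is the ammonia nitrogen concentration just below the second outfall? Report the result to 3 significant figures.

2.00 mg/L

Mixed concentration C = ΣQC/ΣQ = (11000·0.1500 + 1800·20.30) / 12800 = 38190/12800 = 2.984 mg/L; combined flow 12800 L/s.
Travel time t = 36.7·1000 / 1.0 = 36700 s = 10.19 h.
Half-life 0.44 d → k = ln 2 / 0.44 = 1.575 d⁻¹.
First-order decay: C = 2.984·exp(−k·t) = 2.984·0.5121 = 1.528 mg/L.
Second outfall: C = (12800·1.528 + 231.0·28.00)/13030 = 1.997 mg/L.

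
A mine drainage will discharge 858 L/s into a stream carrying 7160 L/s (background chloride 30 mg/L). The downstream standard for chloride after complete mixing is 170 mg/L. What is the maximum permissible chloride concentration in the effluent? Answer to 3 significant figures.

1340 mg/L

At the limit, (Qr·Cr + Qe·Cₑ)/(Qr + Qe) = 170:
Cₑ = (8018·170 − 7160·30.00) / 858.0 = 1338 mg/L.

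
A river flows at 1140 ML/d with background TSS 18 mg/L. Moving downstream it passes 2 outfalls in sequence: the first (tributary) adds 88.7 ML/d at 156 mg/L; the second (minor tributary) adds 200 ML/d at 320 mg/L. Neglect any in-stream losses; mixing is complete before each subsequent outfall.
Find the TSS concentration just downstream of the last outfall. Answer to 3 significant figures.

68.8 mg/L

After outfall 1: Q = 1140 + 88.70 = 1229 ML/d; C = (1140·18.00 + 88.70·156.0)/1229 = 27.96 mg/L.
After outfall 2: Q = 1229 + 200.0 = 1429 ML/d; C = (1229·27.96 + 200.0·320.0)/1429 = 68.84 mg/L.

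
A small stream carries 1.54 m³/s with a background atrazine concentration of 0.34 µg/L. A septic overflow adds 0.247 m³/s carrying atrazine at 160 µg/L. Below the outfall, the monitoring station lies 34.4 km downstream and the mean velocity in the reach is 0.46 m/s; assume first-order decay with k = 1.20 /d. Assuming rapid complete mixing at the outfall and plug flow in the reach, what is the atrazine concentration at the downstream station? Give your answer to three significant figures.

7.93 µg/L

Conservation of mass: C = (1.540·0.3400 + 0.2470·160.0) / 1.787 = 40.04/1.787 = 22.41 µg/L.
Travel time t = 34.4·1000 / 0.46 = 74780 s = 20.77 h.
Decay over the reach: 22.41·exp(−kt) = 22.41·0.3539 = 7.931 µg/L.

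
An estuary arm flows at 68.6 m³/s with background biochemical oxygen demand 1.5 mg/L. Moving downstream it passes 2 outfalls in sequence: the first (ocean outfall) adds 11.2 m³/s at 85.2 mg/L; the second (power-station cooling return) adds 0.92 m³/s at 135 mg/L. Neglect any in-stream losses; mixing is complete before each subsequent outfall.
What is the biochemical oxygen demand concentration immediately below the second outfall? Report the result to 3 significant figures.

After outfall 1: Q = 68.60 + 11.20 = 79.80 m³/s; C = (68.60·1.500 + 11.20·85.20)/79.80 = 13.25 mg/L.
After outfall 2: Q = 79.80 + 0.9200 = 80.72 m³/s; C = (79.80·13.25 + 0.9200·135.0)/80.72 = 14.64 mg/L.

14.6 mg/L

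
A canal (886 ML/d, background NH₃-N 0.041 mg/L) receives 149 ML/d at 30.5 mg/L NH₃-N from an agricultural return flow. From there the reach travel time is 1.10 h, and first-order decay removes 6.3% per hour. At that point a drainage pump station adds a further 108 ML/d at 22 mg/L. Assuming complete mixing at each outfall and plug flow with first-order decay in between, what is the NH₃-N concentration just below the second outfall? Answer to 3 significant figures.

After mixing, C = (886.0·0.04100 + 149.0·30.50) / 1035 = 4581/1035 = 4.426 mg/L; combined flow 1035 ML/d.
6.3%/h lost → k = −ln(1 − 0.063) = 0.06507 h⁻¹.
Decay over the reach: 4.426·exp(−kt) = 4.426·0.9309 = 4.120 mg/L.
At the second outfall, C = (1035·4.120 + 108.0·22.00) / (1035 + 108.0) = 5.810 mg/L.

5.81 mg/L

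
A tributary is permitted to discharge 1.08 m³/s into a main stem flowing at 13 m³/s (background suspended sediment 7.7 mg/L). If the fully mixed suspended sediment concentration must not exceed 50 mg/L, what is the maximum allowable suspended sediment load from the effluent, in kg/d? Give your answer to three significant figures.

52200 kg/d

Mass balance at the limit: 13.00·7.700 + 1.080·Cₑ = 14.08·50 → Cₑ = 559.2 mg/L.
Load = 1.080 m³/s × 559.2 g/m³ × 86 400 s/d = 52180 kg/d.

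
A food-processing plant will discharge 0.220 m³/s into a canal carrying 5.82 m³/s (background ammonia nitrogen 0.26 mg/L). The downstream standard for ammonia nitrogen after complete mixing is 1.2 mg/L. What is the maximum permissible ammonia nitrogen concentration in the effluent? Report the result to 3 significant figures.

At the limit, (Qr·Cr + Qe·Cₑ)/(Qr + Qe) = 1.2:
Cₑ = (6.040·1.2 − 5.820·0.2600) / 0.2200 = 26.07 mg/L.

26.1 mg/L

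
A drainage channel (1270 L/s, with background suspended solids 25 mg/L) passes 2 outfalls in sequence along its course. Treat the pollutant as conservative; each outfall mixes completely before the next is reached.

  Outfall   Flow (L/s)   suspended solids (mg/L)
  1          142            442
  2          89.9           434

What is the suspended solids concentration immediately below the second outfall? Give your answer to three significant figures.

After outfall 1: Q = 1270 + 142.0 = 1412 L/s; C = (1270·25.00 + 142.0·442.0)/1412 = 66.94 mg/L.
After outfall 2: Q = 1412 + 89.90 = 1502 L/s; C = (1412·66.94 + 89.90·434.0)/1502 = 88.91 mg/L.

88.9 mg/L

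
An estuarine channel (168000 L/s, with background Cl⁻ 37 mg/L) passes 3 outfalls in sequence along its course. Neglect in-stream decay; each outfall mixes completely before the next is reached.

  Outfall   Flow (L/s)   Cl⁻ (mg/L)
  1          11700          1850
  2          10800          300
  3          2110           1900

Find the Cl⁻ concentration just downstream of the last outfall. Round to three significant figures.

182 mg/L

Outfall 1: combined Q = 179700 L/s; C = (168000·37.00 + 11700·1850)/179700 = 155.0 mg/L.
Outfall 2: combined Q = 190500 L/s; C = (179700·155.0 + 10800·300.0)/190500 = 163.3 mg/L.
Outfall 3: combined Q = 192600 L/s; C = (190500·163.3 + 2110·1900)/192600 = 182.3 mg/L.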